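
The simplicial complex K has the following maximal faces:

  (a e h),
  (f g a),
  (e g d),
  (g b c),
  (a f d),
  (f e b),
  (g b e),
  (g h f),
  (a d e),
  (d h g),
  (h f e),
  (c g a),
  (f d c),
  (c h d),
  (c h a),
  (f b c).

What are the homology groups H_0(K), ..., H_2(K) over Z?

H_0 ≅ Z,  H_1 ≅ Z^2,  H_2 ≅ Z.

Fix the vertex order a < b < c < d < e < f < g < h and write every simplex with vertices in increasing order. Then dim K = 2 and the simplices of K are:

  0-simplices (8): a, b, c, d, e, f, g, h
  1-simplices (24): ac, ad, ae, af, ag, ah, bc, be, bf, bg, cd, cf, cg, ch, de, df, dg, dh, ef, eg, eh, fg, fh, gh
  2-simplices (16): acg, ach, ade, adf, aeh, afg, bcf, bcg, bef, beg, cdf, cdh, deg, dgh, efh, fgh

so the chain groups are C_0 ≅ Z^8, C_1 ≅ Z^24, C_2 ≅ Z^16.

∂_1: C_1 → C_0 maps an edge to its endpoints' difference, ∂[p,q] = q − p.
This gives a 8×24 integer matrix of rank 7; reducing to Smith normal form yields diagonal entries (1,1,1,1,1,1,1).

The boundary map ∂_2: C_2 → C_1 sends each 2-simplex [p,q,r] to [q,r] − [p,r] + [p,q]. For instance
  ∂beg = eg − bg + be,
  ∂acg = cg − ag + ac.
The 24×16 boundary matrix has rank 15 and Smith normal form diag(1,1,1,1,1,1,1,1,1,1,1,1,1,1,1).

From H_k ≅ ker(∂_k) / im(∂_{k+1}) we obtain:

  H_0: rank C_0 − rank ∂_1 = 8 − 7 = 1, and the invariant factors of ∂_1 are all 1, so H_0 = Z.
  H_1: rank ker ∂_1 − rank ∂_2 = (24 − 7) − 15 = 2, and the invariant factors of ∂_2 are all 1, so H_1 = Z^2.
  H_2: rank ker ∂_2 − rank ∂_3 = (16 − 15) − 0 = 1, and there is no ∂_3, so H_2 = Z.

As a check, the Euler characteristic is 8 − 24 + 16 = 0, which agrees with 1 − 2 + 1 = 0.
(K is a triangulation of the torus T^2.)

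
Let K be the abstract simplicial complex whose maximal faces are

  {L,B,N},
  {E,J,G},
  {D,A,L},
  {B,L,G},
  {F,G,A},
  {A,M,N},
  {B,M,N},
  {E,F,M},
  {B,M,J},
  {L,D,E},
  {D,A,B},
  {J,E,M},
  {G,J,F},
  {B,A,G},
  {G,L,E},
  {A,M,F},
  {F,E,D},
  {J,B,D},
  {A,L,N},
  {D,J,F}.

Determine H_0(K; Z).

We work with the vertex ordering A < B < D < E < F < G < J < L < M < N. The simplices of K, each written with vertices in increasing order, are:

  0-simplices (10): A, B, D, E, F, G, J, L, M, N
  1-simplices (30): AB, AD, AF, AG, AL, AM, AN, BD, BG, BJ, BL, BM, BN, DE, DF, DJ, DL, EF, EG, EJ, EL, EM, FG, FJ, FM, GJ, GL, JM, LN, MN
  2-simplices (20): ABD, ABG, ADL, AFG, AFM, ALN, AMN, BDJ, BGL, BJM, BLN, BMN, DEF, DEL, DFJ, EFM, EGJ, EGL, EJM, FGJ

giving chain groups C_0 ≅ Z^10, C_1 ≅ Z^30, C_2 ≅ Z^20.

The boundary map ∂_1: C_1 → C_0 sends each edge [p,q] (with p < q) to q − p.
This gives a 10×30 integer matrix of rank 9; reducing to Smith normal form yields diagonal entries (1,1,1,1,1,1,1,1,1).

Boundary ∂_2: C_2 → C_1 sends each 2-simplex [p,q,r] to [q,r] − [p,r] + [p,q]. For instance
  ∂DEL = EL − DL + DE,
  ∂ABD = BD − AD + AB.
The resulting 30×20 matrix has rank 20, and its Smith normal form has invariant factors (1,1,1,1,1,1,1,1,1,1,1,1,1,1,1,1,1,1,1,2).

Reading off H_k = ker ∂_k / im ∂_{k+1}:

  H_0: rank C_0 − rank ∂_1 = 10 − 9 = 1, and the invariant factors of ∂_1 are all 1, so H_0 ≅ Z.

(K is a triangulation of the Klein bottle.)

H_0 ≅ Z.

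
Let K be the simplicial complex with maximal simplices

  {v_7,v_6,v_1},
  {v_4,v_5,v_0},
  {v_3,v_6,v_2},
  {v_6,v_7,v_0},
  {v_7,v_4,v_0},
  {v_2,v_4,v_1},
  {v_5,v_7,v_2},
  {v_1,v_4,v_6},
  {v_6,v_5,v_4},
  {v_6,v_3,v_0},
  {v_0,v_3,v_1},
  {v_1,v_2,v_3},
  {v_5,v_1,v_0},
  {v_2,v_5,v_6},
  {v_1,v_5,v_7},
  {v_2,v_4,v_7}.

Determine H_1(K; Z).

We work with the vertex ordering v_0 < v_1 < v_2 < v_3 < v_4 < v_5 < v_6 < v_7. The simplices of K, each written with vertices in increasing order, are:

  0-simplices (8): [v_0], [v_1], [v_2], [v_3], [v_4], [v_5], [v_6], [v_7]
  1-simplices (24): (24 of them)
  2-simplices (16): (16 of them)

Hence C_0 ≅ Z^8, C_1 ≅ Z^24, C_2 ≅ Z^16.

The boundary map ∂_1: C_1 → C_0 is given by ∂[p,q] = [q] − [p]. For instance
  ∂[v_4,v_6] = [v_6] − [v_4].
This gives a 8×24 integer matrix of rank 7; reducing to Smith normal form yields diagonal entries (1,1,1,1,1,1,1).

The boundary map ∂_2: C_2 → C_1 sends each 2-simplex [p,q,r] to [q,r] − [p,r] + [p,q]. For instance
  ∂[v_2,v_5,v_6] = [v_5,v_6] − [v_2,v_6] + [v_2,v_5],
  ∂[v_2,v_3,v_6] = [v_3,v_6] − [v_2,v_6] + [v_2,v_3].
As a 24×16 matrix over Z this has rank 15, with invariant factors (1,1,1,1,1,1,1,1,1,1,1,1,1,1,1).

Now H_k = ker ∂_k / im ∂_{k+1}, so:

  H_1: rank ker ∂_1 − rank ∂_2 = (24 − 7) − 15 = 2, and the invariant factors of ∂_2 are all 1, so H_1 = Z^2.

(K is a triangulation of the torus T^2.)

H_1 ≅ Z^2.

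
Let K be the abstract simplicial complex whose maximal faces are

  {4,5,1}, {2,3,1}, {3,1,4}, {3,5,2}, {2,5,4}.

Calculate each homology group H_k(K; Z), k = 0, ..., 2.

H_0 = Z,  H_1 = Z,  H_2 = 0.

We work with the vertex ordering 1 < 2 < 3 < 4 < 5. The simplices of K, each written with vertices in increasing order, are:

  0-simplices (5): [1], [2], [3], [4], [5]
  1-simplices (10): [1,2], [1,3], [1,4], [1,5], [2,3], [2,4], [2,5], [3,4], [3,5], [4,5]
  2-simplices (5): [1,2,3], [1,3,4], [1,4,5], [2,3,5], [2,4,5]

giving chain groups C_0 ≅ Z^5, C_1 ≅ Z^10, C_2 ≅ Z^5.

Boundary ∂_1: C_1 → C_0 is given by ∂[p,q] = [q] − [p]. For instance
  ∂[2,4] = [4] − [2].
The 5×10 boundary matrix has rank 4 and Smith normal form diag(1,1,1,1).

Boundary ∂_2: C_2 → C_1 maps a triangle to the signed sum of its edges. For instance
  ∂[2,4,5] = [4,5] − [2,5] + [2,4],
  ∂[1,3,4] = [3,4] − [1,4] + [1,3].
This gives a 10×5 integer matrix of rank 5; reducing to Smith normal form yields diagonal entries (1,1,1,1,1).

Computing H_k = (kernel of ∂_k) / (image of ∂_{k+1}):

  H_0: rank C_0 − rank ∂_1 = 5 − 4 = 1, and the invariant factors of ∂_1 are all 1, so H_0 = Z.
  H_1: rank ker ∂_1 − rank ∂_2 = (10 − 4) − 5 = 1, and the invariant factors of ∂_2 are all 1, so H_1 = Z.
  H_2: rank ker ∂_2 − rank ∂_3 = (5 − 5) − 0 = 0, and there is no ∂_3, so H_2 = 0.

As a check, the Euler characteristic is 5 − 10 + 5 = 0, which agrees with 1 − 1 + 0 = 0.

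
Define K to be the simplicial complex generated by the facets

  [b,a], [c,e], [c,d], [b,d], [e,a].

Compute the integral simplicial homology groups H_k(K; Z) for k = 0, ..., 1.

H_0 = Z,  H_1 = Z.

Take the total order a < b < c < d < e on the vertex set. Then K (dimension 1) consists of the simplices:

  0-simplices (5): a, b, c, d, e
  1-simplices (5): ab, ae, bd, cd, ce

giving chain groups C_0 ≅ Z^5, C_1 ≅ Z^5.

The boundary map ∂_1: C_1 → C_0 maps an edge to its endpoints' difference, ∂[p,q] = q − p.
The resulting 5×5 matrix has rank 4, and its Smith normal form has invariant factors (1,1,1,1).

Computing H_k = (kernel of ∂_k) / (image of ∂_{k+1}):

  H_0: rank C_0 − rank ∂_1 = 5 − 4 = 1, and the invariant factors of ∂_1 are all 1, so H_0 ≅ Z.
  H_1: rank ker ∂_1 − rank ∂_2 = (5 − 4) − 0 = 1, and there is no ∂_2, so H_1 ≅ Z.

As a check, the Euler characteristic is 5 − 5 = 0, which agrees with 1 − 1 = 0.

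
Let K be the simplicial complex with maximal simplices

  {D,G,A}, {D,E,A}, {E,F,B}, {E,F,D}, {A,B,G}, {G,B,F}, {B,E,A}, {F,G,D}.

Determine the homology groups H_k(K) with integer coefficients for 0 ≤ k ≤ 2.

H_0 = Z,  H_1 = 0,  H_2 = Z.

Take the total order A < B < D < E < F < G on the vertex set. Then K (dimension 2) consists of the simplices:

  0-simplices (6): A, B, D, E, F, G
  1-simplices (12): AB, AD, AE, AG, BE, BF, BG, DE, DF, DG, EF, FG
  2-simplices (8): ABE, ABG, ADE, ADG, BEF, BFG, DEF, DFG

so the chain groups are C_0 ≅ Z^6, C_1 ≅ Z^12, C_2 ≅ Z^8.

∂_1: C_1 → C_0 is given by ∂[p,q] = [q] − [p].
This gives a 6×12 integer matrix of rank 5; reducing to Smith normal form yields diagonal entries (1,1,1,1,1).

∂_2: C_2 → C_1 acts by ∂[p,q,r] = [q,r] − [p,r] + [p,q]. For instance
  ∂BFG = FG − BG + BF,
  ∂ABG = BG − AG + AB.
As a 12×8 matrix over Z this has rank 7, with invariant factors (1,1,1,1,1,1,1).

Computing H_k = (kernel of ∂_k) / (image of ∂_{k+1}):

  H_0: rank C_0 − rank ∂_1 = 6 − 5 = 1, and the invariant factors of ∂_1 are all 1, so H_0 = Z.
  H_1: rank ker ∂_1 − rank ∂_2 = (12 − 5) − 7 = 0, and the invariant factors of ∂_2 are all 1, so H_1 = 0.
  H_2: rank ker ∂_2 − rank ∂_3 = (8 − 7) − 0 = 1, and there is no ∂_3, so H_2 = Z.

(K is a triangulation of the 2-sphere S^2.)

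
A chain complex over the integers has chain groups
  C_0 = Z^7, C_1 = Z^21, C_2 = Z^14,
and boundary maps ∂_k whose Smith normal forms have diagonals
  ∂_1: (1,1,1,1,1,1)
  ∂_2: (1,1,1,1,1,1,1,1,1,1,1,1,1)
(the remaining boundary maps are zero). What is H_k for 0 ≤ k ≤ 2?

H_0: b_0 = 7 − 0 − 6 = 1; torsion from ∂_1 factors > 1: none. So H_0 = Z.
H_1: b_1 = 21 − 6 − 13 = 2; torsion from ∂_2 factors > 1: none. So H_1 = Z^2.
H_2: b_2 = 14 − 13 − 0 = 1; torsion from ∂_3 factors > 1: none. So H_2 = Z.

H_0 = Z,  H_1 = Z^2,  H_2 = Z.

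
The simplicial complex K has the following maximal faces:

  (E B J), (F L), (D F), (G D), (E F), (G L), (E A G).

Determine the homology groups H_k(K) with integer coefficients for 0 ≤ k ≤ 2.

Take the total order A < B < D < E < F < G < J < L on the vertex set. Then K (dimension 2) consists of the simplices:

  0-simplices (8): A, B, D, E, F, G, J, L
  1-simplices (11): AE, AG, BE, BJ, DF, DG, EF, EG, EJ, FL, GL
  2-simplices (2): AEG, BEJ

so the chain groups are C_0 ≅ Z^8, C_1 ≅ Z^11, C_2 ≅ Z^2.

∂_1: C_1 → C_0 maps an edge to its endpoints' difference, ∂[p,q] = q − p.
The resulting 8×11 matrix has rank 7, and its Smith normal form has invariant factors (1,1,1,1,1,1,1).

The boundary map ∂_2: C_2 → C_1 acts by ∂[p,q,r] = [q,r] − [p,r] + [p,q]. For instance
  ∂AEG = EG − AG + AE,
  ∂BEJ = EJ − BJ + BE.
As a 11×2 matrix over Z this has rank 2, with invariant factors (1,1).

Now H_k = ker ∂_k / im ∂_{k+1}, so:

  H_0: rank C_0 − rank ∂_1 = 8 − 7 = 1, and the invariant factors of ∂_1 are all 1, so H_0 = Z.
  H_1: rank ker ∂_1 − rank ∂_2 = (11 − 7) − 2 = 2, and the invariant factors of ∂_2 are all 1, so H_1 = Z^2.
  H_2: rank ker ∂_2 − rank ∂_3 = (2 − 2) − 0 = 0, and there is no ∂_3, so H_2 = 0.

H_0 ≅ Z,  H_1 ≅ Z^2,  H_2 = 0.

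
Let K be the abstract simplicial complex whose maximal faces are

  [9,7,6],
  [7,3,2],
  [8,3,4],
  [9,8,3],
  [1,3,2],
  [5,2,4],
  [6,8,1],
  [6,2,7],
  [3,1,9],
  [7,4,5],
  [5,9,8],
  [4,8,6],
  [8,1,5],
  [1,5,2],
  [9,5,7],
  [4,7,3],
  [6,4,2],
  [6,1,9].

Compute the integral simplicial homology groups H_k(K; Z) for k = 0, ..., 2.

H_0 ≅ Z,  H_1 ≅ Z ⊕ Z/2Z,  H_2 = 0.

We work with the vertex ordering 1 < 2 < 3 < 4 < 5 < 6 < 7 < 8 < 9. The simplices of K, each written with vertices in increasing order, are:

  0-simplices (9): [1], [2], [3], [4], [5], [6], [7], [8], [9]
  1-simplices (27): (27 of them)
  2-simplices (18): [1,2,3], [1,2,5], [1,3,9], [1,5,8], [1,6,8], [1,6,9], [2,3,7], [2,4,5], [2,4,6], [2,6,7], [3,4,7], [3,4,8], [3,8,9], [4,5,7], [4,6,8], [5,7,9], [5,8,9], [6,7,9]

so the chain groups are C_0 ≅ Z^9, C_1 ≅ Z^27, C_2 ≅ Z^18.

The boundary map ∂_1: C_1 → C_0 is given by ∂[p,q] = [q] − [p].
The 9×27 boundary matrix has rank 8 and Smith normal form diag(1,1,1,1,1,1,1,1).

Boundary ∂_2: C_2 → C_1 sends each 2-simplex [p,q,r] to [q,r] − [p,r] + [p,q]. For instance
  ∂[4,5,7] = [5,7] − [4,7] + [4,5],
  ∂[2,3,7] = [3,7] − [2,7] + [2,3].
This gives a 27×18 integer matrix of rank 18; reducing to Smith normal form yields diagonal entries (1,1,1,1,1,1,1,1,1,1,1,1,1,1,1,1,1,2).

Reading off H_k = ker ∂_k / im ∂_{k+1}:

  H_0: rank C_0 − rank ∂_1 = 9 − 8 = 1, and the invariant factors of ∂_1 are all 1, so H_0 ≅ Z.
  H_1: rank ker ∂_1 − rank ∂_2 = (27 − 8) − 18 = 1, and ∂_2 has invariant factor 2 > 1, so H_1 ≅ Z ⊕ Z/2Z.
  H_2: rank ker ∂_2 − rank ∂_3 = (18 − 18) − 0 = 0, and there is no ∂_3, so H_2 ≅ 0.

As a check, the Euler characteristic is 9 − 27 + 18 = 0, which agrees with 1 − 1 + 0 = 0.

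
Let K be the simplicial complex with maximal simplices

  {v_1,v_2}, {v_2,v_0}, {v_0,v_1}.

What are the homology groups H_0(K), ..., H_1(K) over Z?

H_0 ≅ Z,  H_1 ≅ Z.

Order the vertices as v_0 < v_1 < v_2. Listing each simplex with vertices in this order, K has dimension 1 with simplices:

  0-simplices (3): [v_0], [v_1], [v_2]
  1-simplices (3): [v_0,v_1], [v_0,v_2], [v_1,v_2]

Hence C_0 ≅ Z^3, C_1 ≅ Z^3.

Boundary ∂_1: C_1 → C_0 maps an edge to its endpoints' difference, ∂[p,q] = q − p. For instance
  ∂[v_0,v_1] = [v_1] − [v_0].
This gives a 3×3 integer matrix of rank 2; reducing to Smith normal form yields diagonal entries (1,1).

From H_k ≅ ker(∂_k) / im(∂_{k+1}) we obtain:

  H_0: rank C_0 − rank ∂_1 = 3 − 2 = 1, and the invariant factors of ∂_1 are all 1, so H_0 ≅ Z.
  H_1: rank ker ∂_1 − rank ∂_2 = (3 − 2) − 0 = 1, and there is no ∂_2, so H_1 ≅ Z.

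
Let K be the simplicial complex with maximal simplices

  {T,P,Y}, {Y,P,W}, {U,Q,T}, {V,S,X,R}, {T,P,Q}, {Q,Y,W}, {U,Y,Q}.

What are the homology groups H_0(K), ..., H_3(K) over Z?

H_0 ≅ Z^2,  H_1 ≅ Z,  H_2 = 0,  H_3 = 0.

K has 10 vertices, 18 edges, 10 triangles, 1 3-simplex.
rank ∂_0 = 0, rank ∂_1 = 8 ⇒ b_0 = 10 − 0 − 8 = 2; all invariant factors of ∂_1 are 1 so no torsion. So H_0 = Z^2.
rank ∂_1 = 8, rank ∂_2 = 9 ⇒ b_1 = 18 − 8 − 9 = 1; all invariant factors of ∂_2 are 1 so no torsion. So H_1 = Z.
rank ∂_2 = 9, rank ∂_3 = 1 ⇒ b_2 = 10 − 9 − 1 = 0; all invariant factors of ∂_3 are 1 so no torsion. So H_2 = 0.
rank ∂_3 = 1, rank ∂_4 = 0 ⇒ b_3 = 1 − 1 − 0 = 0. So H_3 = 0.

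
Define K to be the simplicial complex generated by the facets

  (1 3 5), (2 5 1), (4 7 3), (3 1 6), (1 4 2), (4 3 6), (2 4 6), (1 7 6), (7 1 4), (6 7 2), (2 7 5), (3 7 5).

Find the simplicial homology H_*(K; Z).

K has 7 vertices, 18 edges, 12 triangles.
rank ∂_0 = 0, rank ∂_1 = 6 ⇒ b_0 = 7 − 0 − 6 = 1; all invariant factors of ∂_1 are 1 so no torsion. So H_0 ≅ Z.
rank ∂_1 = 6, rank ∂_2 = 12 ⇒ b_1 = 18 − 6 − 12 = 0; ∂_2 has invariant factor(s) [2] giving torsion. So H_1 ≅ Z/2.
rank ∂_2 = 12, rank ∂_3 = 0 ⇒ b_2 = 12 − 12 − 0 = 0. So H_2 ≅ 0.

H_0 = Z,  H_1 = Z/2,  H_2 = 0.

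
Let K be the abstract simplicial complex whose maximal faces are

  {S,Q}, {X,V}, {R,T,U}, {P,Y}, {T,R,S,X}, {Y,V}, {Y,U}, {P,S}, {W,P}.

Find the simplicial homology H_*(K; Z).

Take the total order P < Q < R < S < T < U < V < W < X < Y on the vertex set. Then K (dimension 3) consists of the simplices:

  0-simplices (10): P, Q, R, S, T, U, V, W, X, Y
  1-simplices (15): PS, PW, PY, QS, RS, RT, RU, RX, ST, SX, TU, TX, UY, VX, VY
  2-simplices (5): RST, RSX, RTU, RTX, STX
  3-simplices (1): RSTX

so the chain groups are C_0 ≅ Z^10, C_1 ≅ Z^15, C_2 ≅ Z^5, C_3 ≅ Z^1.

The boundary map ∂_1: C_1 → C_0 sends each edge [p,q] (with p < q) to q − p. For instance
  ∂ST = T − S.
The resulting 10×15 matrix has rank 9, and its Smith normal form has invariant factors (1,1,1,1,1,1,1,1,1).

Boundary ∂_2: C_2 → C_1 acts by ∂[p,q,r] = [q,r] − [p,r] + [p,q]. For instance
  ∂RSX = SX − RX + RS,
  ∂RTU = TU − RU + RT.
The 15×5 boundary matrix has rank 4 and Smith normal form diag(1,1,1,1).

Boundary ∂_3: C_3 → C_2 sends each 3-simplex σ to the alternating sum Σ_i (−1)^i (σ with its i-th vertex removed). For instance
  ∂RSTX = STX − RTX + RSX − RST.
The 5×1 boundary matrix has rank 1 and Smith normal form diag(1).

Computing H_k = (kernel of ∂_k) / (image of ∂_{k+1}):

  H_0: rank C_0 − rank ∂_1 = 10 − 9 = 1, and the invariant factors of ∂_1 are all 1, so H_0 ≅ Z.
  H_1: rank ker ∂_1 − rank ∂_2 = (15 − 9) − 4 = 2, and the invariant factors of ∂_2 are all 1, so H_1 ≅ Z^2.
  H_2: rank ker ∂_2 − rank ∂_3 = (5 − 4) − 1 = 0, and the invariant factors of ∂_3 are all 1, so H_2 ≅ 0.
  H_3: rank ker ∂_3 − rank ∂_4 = (1 − 1) − 0 = 0, and there is no ∂_4, so H_3 ≅ 0.

H_0 ≅ Z,  H_1 ≅ Z^2,  H_2 = 0,  H_3 = 0.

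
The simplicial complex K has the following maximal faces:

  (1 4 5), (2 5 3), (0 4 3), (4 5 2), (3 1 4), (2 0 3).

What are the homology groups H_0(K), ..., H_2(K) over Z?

H_0 ≅ Z,  H_1 ≅ Z,  H_2 = 0.

Take the total order 0 < 1 < 2 < 3 < 4 < 5 on the vertex set. Then K (dimension 2) consists of the simplices:

  0-simplices (6): [0], [1], [2], [3], [4], [5]
  1-simplices (12): [0,2], [0,3], [0,4], [1,3], [1,4], [1,5], [2,3], [2,4], [2,5], [3,4], [3,5], [4,5]
  2-simplices (6): [0,2,3], [0,3,4], [1,3,4], [1,4,5], [2,3,5], [2,4,5]

so the chain groups are C_0 ≅ Z^6, C_1 ≅ Z^12, C_2 ≅ Z^6.

∂_1: C_1 → C_0 is given by ∂[p,q] = [q] − [p]. For instance
  ∂[0,2] = [2] − [0].
This gives a 6×12 integer matrix of rank 5; reducing to Smith normal form yields diagonal entries (1,1,1,1,1).

The boundary map ∂_2: C_2 → C_1 sends each 2-simplex [p,q,r] to [q,r] − [p,r] + [p,q]. For instance
  ∂[2,4,5] = [4,5] − [2,5] + [2,4],
  ∂[0,2,3] = [2,3] − [0,3] + [0,2].
As a 12×6 matrix over Z this has rank 6, with invariant factors (1,1,1,1,1,1).

Now H_k = ker ∂_k / im ∂_{k+1}, so:

  H_0: rank C_0 − rank ∂_1 = 6 − 5 = 1, and the invariant factors of ∂_1 are all 1, so H_0 ≅ Z.
  H_1: rank ker ∂_1 − rank ∂_2 = (12 − 5) − 6 = 1, and the invariant factors of ∂_2 are all 1, so H_1 ≅ Z.
  H_2: rank ker ∂_2 − rank ∂_3 = (6 − 6) − 0 = 0, and there is no ∂_3, so H_2 ≅ 0.

(K is a triangulation of the cylinder S^1 x I.)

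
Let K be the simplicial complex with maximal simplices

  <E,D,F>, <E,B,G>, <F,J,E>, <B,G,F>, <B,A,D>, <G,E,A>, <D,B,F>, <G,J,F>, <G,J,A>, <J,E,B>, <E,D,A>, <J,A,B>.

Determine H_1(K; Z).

H_1 = Z/2.

K has 7 vertices, 18 edges, 12 triangles.
rank ∂_1 = 6, rank ∂_2 = 12 ⇒ b_1 = 18 − 6 − 12 = 0; ∂_2 has invariant factor(s) [2] giving torsion. So H_1 ≅ Z/2.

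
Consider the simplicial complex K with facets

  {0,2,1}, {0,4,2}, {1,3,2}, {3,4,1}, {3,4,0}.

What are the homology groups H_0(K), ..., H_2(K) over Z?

H_0 = Z,  H_1 = Z,  H_2 = 0.

We work with the vertex ordering 0 < 1 < 2 < 3 < 4. The simplices of K, each written with vertices in increasing order, are:

  0-simplices (5): [0], [1], [2], [3], [4]
  1-simplices (10): [0,1], [0,2], [0,3], [0,4], [1,2], [1,3], [1,4], [2,3], [2,4], [3,4]
  2-simplices (5): [0,1,2], [0,2,4], [0,3,4], [1,2,3], [1,3,4]

Hence C_0 ≅ Z^5, C_1 ≅ Z^10, C_2 ≅ Z^5.

Boundary ∂_1: C_1 → C_0 sends each edge [p,q] (with p < q) to q − p. For instance
  ∂[0,1] = [1] − [0].
As a 5×10 matrix over Z this has rank 4, with invariant factors (1,1,1,1).

Boundary ∂_2: C_2 → C_1 sends each 2-simplex [p,q,r] to [q,r] − [p,r] + [p,q]. For instance
  ∂[0,3,4] = [3,4] − [0,4] + [0,3],
  ∂[1,3,4] = [3,4] − [1,4] + [1,3].
As a 10×5 matrix over Z this has rank 5, with invariant factors (1,1,1,1,1).

From H_k ≅ ker(∂_k) / im(∂_{k+1}) we obtain:

  H_0: rank C_0 − rank ∂_1 = 5 − 4 = 1, and the invariant factors of ∂_1 are all 1, so H_0 = Z.
  H_1: rank ker ∂_1 − rank ∂_2 = (10 − 4) − 5 = 1, and the invariant factors of ∂_2 are all 1, so H_1 = Z.
  H_2: rank ker ∂_2 − rank ∂_3 = (5 − 5) − 0 = 0, and there is no ∂_3, so H_2 = 0.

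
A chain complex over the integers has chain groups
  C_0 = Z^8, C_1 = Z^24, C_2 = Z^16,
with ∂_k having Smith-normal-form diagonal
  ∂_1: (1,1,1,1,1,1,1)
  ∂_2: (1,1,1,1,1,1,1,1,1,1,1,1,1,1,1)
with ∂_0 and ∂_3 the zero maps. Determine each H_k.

H_0: b_0 = 8 − 0 − 7 = 1; torsion from ∂_1 factors > 1: none. So H_0 ≅ Z.
H_1: b_1 = 24 − 7 − 15 = 2; torsion from ∂_2 factors > 1: none. So H_1 ≅ Z^2.
H_2: b_2 = 16 − 15 − 0 = 1; torsion from ∂_3 factors > 1: none. So H_2 ≅ Z.

H_0 ≅ Z,  H_1 ≅ Z^2,  H_2 ≅ Z.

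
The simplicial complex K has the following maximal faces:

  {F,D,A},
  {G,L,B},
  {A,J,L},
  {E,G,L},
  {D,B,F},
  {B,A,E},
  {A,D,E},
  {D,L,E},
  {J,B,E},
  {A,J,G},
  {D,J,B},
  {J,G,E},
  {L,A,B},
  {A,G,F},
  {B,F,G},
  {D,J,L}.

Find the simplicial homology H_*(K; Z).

Fix the vertex order A < B < D < E < F < G < J < L and write every simplex with vertices in increasing order. Then dim K = 2 and the simplices of K are:

  0-simplices (8): A, B, D, E, F, G, J, L
  1-simplices (24): AB, AD, AE, AF, AG, AJ, AL, BD, BE, BF, BG, BJ, BL, DE, DF, DJ, DL, EG, EJ, EL, FG, GJ, GL, JL
  2-simplices (16): ABE, ABL, ADE, ADF, AFG, AGJ, AJL, BDF, BDJ, BEJ, BFG, BGL, DEL, DJL, EGJ, EGL

giving chain groups C_0 ≅ Z^8, C_1 ≅ Z^24, C_2 ≅ Z^16.

The boundary map ∂_1: C_1 → C_0 is given by ∂[p,q] = [q] − [p]. For instance
  ∂DF = F − D.
This gives a 8×24 integer matrix of rank 7; reducing to Smith normal form yields diagonal entries (1,1,1,1,1,1,1).

∂_2: C_2 → C_1 sends each 2-simplex [p,q,r] to [q,r] − [p,r] + [p,q]. For instance
  ∂ADE = DE − AE + AD,
  ∂BDJ = DJ − BJ + BD.
As a 24×16 matrix over Z this has rank 15, with invariant factors (1,1,1,1,1,1,1,1,1,1,1,1,1,1,1).

Now H_k = ker ∂_k / im ∂_{k+1}, so:

  H_0: rank C_0 − rank ∂_1 = 8 − 7 = 1, and the invariant factors of ∂_1 are all 1, so H_0 ≅ Z.
  H_1: rank ker ∂_1 − rank ∂_2 = (24 − 7) − 15 = 2, and the invariant factors of ∂_2 are all 1, so H_1 ≅ Z^2.
  H_2: rank ker ∂_2 − rank ∂_3 = (16 − 15) − 0 = 1, and there is no ∂_3, so H_2 ≅ Z.

As a check, the Euler characteristic is 8 − 24 + 16 = 0, which agrees with 1 − 2 + 1 = 0.
(K is a triangulation of the torus T^2.)

H_0 = Z,  H_1 = Z^2,  H_2 = Z.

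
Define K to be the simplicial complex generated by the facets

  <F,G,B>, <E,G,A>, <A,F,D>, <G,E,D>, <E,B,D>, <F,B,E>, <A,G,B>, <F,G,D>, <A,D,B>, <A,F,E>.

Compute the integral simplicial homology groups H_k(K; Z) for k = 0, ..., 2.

Order the vertices as A < B < D < E < F < G. Listing each simplex with vertices in this order, K has dimension 2 with simplices:

  0-simplices (6): A, B, D, E, F, G
  1-simplices (15): AB, AD, AE, AF, AG, BD, BE, BF, BG, DE, DF, DG, EF, EG, FG
  2-simplices (10): ABD, ABG, ADF, AEF, AEG, BDE, BEF, BFG, DEG, DFG

Hence C_0 ≅ Z^6, C_1 ≅ Z^15, C_2 ≅ Z^10.

Boundary ∂_1: C_1 → C_0 is given by ∂[p,q] = [q] − [p]. For instance
  ∂AD = D − A.
The resulting 6×15 matrix has rank 5, and its Smith normal form has invariant factors (1,1,1,1,1).

Boundary ∂_2: C_2 → C_1 sends each 2-simplex [p,q,r] to [q,r] − [p,r] + [p,q]. For instance
  ∂AEF = EF − AF + AE,
  ∂ADF = DF − AF + AD.
The 15×10 boundary matrix has rank 10 and Smith normal form diag(1,1,1,1,1,1,1,1,1,2).

From H_k ≅ ker(∂_k) / im(∂_{k+1}) we obtain:

  H_0: rank C_0 − rank ∂_1 = 6 − 5 = 1, and the invariant factors of ∂_1 are all 1, so H_0 ≅ Z.
  H_1: rank ker ∂_1 − rank ∂_2 = (15 − 5) − 10 = 0, and ∂_2 has invariant factor 2 > 1, so H_1 ≅ Z/2.
  H_2: rank ker ∂_2 − rank ∂_3 = (10 − 10) − 0 = 0, and there is no ∂_3, so H_2 ≅ 0.

H_0 ≅ Z,  H_1 ≅ Z/2,  H_2 = 0.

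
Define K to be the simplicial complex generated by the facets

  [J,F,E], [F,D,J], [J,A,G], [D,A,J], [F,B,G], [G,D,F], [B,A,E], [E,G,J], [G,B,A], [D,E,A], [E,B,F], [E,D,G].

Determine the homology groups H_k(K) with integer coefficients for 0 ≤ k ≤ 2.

H_0 ≅ Z,  H_1 ≅ Z_2,  H_2 = 0.

We work with the vertex ordering A < B < D < E < F < G < J. The simplices of K, each written with vertices in increasing order, are:

  0-simplices (7): A, B, D, E, F, G, J
  1-simplices (18): AB, AD, AE, AG, AJ, BE, BF, BG, DE, DF, DG, DJ, EF, EG, EJ, FG, FJ, GJ
  2-simplices (12): ABE, ABG, ADE, ADJ, AGJ, BEF, BFG, DEG, DFG, DFJ, EFJ, EGJ

so the chain groups are C_0 ≅ Z^7, C_1 ≅ Z^18, C_2 ≅ Z^12.

Boundary ∂_1: C_1 → C_0 maps an edge to its endpoints' difference, ∂[p,q] = q − p.
As a 7×18 matrix over Z this has rank 6, with invariant factors (1,1,1,1,1,1).

The boundary map ∂_2: C_2 → C_1 maps a triangle to the signed sum of its edges. For instance
  ∂BFG = FG − BG + BF,
  ∂ADE = DE − AE + AD.
The 18×12 boundary matrix has rank 12 and Smith normal form diag(1,1,1,1,1,1,1,1,1,1,1,2).

Computing H_k = (kernel of ∂_k) / (image of ∂_{k+1}):

  H_0: rank C_0 − rank ∂_1 = 7 − 6 = 1, and the invariant factors of ∂_1 are all 1, so H_0 = Z.
  H_1: rank ker ∂_1 − rank ∂_2 = (18 − 6) − 12 = 0, and ∂_2 has invariant factor 2 > 1, so H_1 = Z_2.
  H_2: rank ker ∂_2 − rank ∂_3 = (12 − 12) − 0 = 0, and there is no ∂_3, so H_2 = 0.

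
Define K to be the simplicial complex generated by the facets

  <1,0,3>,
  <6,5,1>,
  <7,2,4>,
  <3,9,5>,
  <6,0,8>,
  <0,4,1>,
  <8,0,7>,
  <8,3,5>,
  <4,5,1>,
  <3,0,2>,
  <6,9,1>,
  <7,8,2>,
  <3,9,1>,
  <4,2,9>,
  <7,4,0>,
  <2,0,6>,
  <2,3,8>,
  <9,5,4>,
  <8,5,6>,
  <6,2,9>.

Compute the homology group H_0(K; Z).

H_0 = Z.

K has 10 vertices, 30 edges, 20 triangles.
rank ∂_0 = 0, rank ∂_1 = 9 ⇒ b_0 = 10 − 0 − 9 = 1; all invariant factors of ∂_1 are 1 so no torsion. So H_0 ≅ Z.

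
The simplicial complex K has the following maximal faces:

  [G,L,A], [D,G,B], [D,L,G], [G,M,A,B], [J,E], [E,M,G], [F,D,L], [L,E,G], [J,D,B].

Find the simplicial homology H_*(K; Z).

We work with the vertex ordering A < B < D < E < F < G < J < L < M. The simplices of K, each written with vertices in increasing order, are:

  0-simplices (9): A, B, D, E, F, G, J, L, M
  1-simplices (19): AB, AG, AL, AM, BD, BG, BJ, BM, DF, DG, DJ, DL, EG, EJ, EL, EM, FL, GL, GM
  2-simplices (11): ABG, ABM, AGL, AGM, BDG, BDJ, BGM, DFL, DGL, EGL, EGM
  3-simplices (1): ABGM

so the chain groups are C_0 ≅ Z^9, C_1 ≅ Z^19, C_2 ≅ Z^11, C_3 ≅ Z^1.

The boundary map ∂_1: C_1 → C_0 sends each edge [p,q] (with p < q) to q − p. For instance
  ∂AG = G − A.
This gives a 9×19 integer matrix of rank 8; reducing to Smith normal form yields diagonal entries (1,1,1,1,1,1,1,1).

∂_2: C_2 → C_1 maps a triangle to the signed sum of its edges. For instance
  ∂AGM = GM − AM + AG,
  ∂BDG = DG − BG + BD.
The resulting 19×11 matrix has rank 10, and its Smith normal form has invariant factors (1,1,1,1,1,1,1,1,1,1).

∂_3: C_3 → C_2 sends each 3-simplex σ to the alternating sum Σ_i (−1)^i (σ with its i-th vertex removed). For instance
  ∂ABGM = BGM − AGM + ABM − ABG.
As a 11×1 matrix over Z this has rank 1, with invariant factors (1).

Now H_k = ker ∂_k / im ∂_{k+1}, so:

  H_0: rank C_0 − rank ∂_1 = 9 − 8 = 1, and the invariant factors of ∂_1 are all 1, so H_0 = Z.
  H_1: rank ker ∂_1 − rank ∂_2 = (19 − 8) − 10 = 1, and the invariant factors of ∂_2 are all 1, so H_1 = Z.
  H_2: rank ker ∂_2 − rank ∂_3 = (11 − 10) − 1 = 0, and the invariant factors of ∂_3 are all 1, so H_2 = 0.
  H_3: rank ker ∂_3 − rank ∂_4 = (1 − 1) − 0 = 0, and there is no ∂_4, so H_3 = 0.

H_0 = Z,  H_1 = Z,  H_2 = 0,  H_3 = 0.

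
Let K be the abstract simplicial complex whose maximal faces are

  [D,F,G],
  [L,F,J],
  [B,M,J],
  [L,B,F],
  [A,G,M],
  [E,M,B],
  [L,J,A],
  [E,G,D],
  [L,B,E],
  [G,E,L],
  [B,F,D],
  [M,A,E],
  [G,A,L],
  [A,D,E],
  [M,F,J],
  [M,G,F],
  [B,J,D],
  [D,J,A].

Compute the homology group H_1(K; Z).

Order the vertices as A < B < D < E < F < G < J < L < M. Listing each simplex with vertices in this order, K has dimension 2 with simplices:

  0-simplices (9): A, B, D, E, F, G, J, L, M
  1-simplices (27): AD, AE, AG, AJ, AL, AM, BD, BE, BF, BJ, BL, BM, DE, DF, DG, DJ, EG, EL, EM, FG, FJ, FL, FM, GL, GM, JL, JM
  2-simplices (18): ADE, ADJ, AEM, AGL, AGM, AJL, BDF, BDJ, BEL, BEM, BFL, BJM, DEG, DFG, EGL, FGM, FJL, FJM

giving chain groups C_0 ≅ Z^9, C_1 ≅ Z^27, C_2 ≅ Z^18.

∂_1: C_1 → C_0 sends each edge [p,q] (with p < q) to q − p. For instance
  ∂GL = L − G.
The 9×27 boundary matrix has rank 8 and Smith normal form diag(1,1,1,1,1,1,1,1).

Boundary ∂_2: C_2 → C_1 maps a triangle to the signed sum of its edges. For instance
  ∂ADE = DE − AE + AD,
  ∂DFG = FG − DG + DF.
The 27×18 boundary matrix has rank 18 and Smith normal form diag(1,1,1,1,1,1,1,1,1,1,1,1,1,1,1,1,1,2).

Reading off H_k = ker ∂_k / im ∂_{k+1}:

  H_1: rank ker ∂_1 − rank ∂_2 = (27 − 8) − 18 = 1, and ∂_2 has invariant factor 2 > 1, so H_1 ≅ Z ⊕ Z/2.

(K is a triangulation of the Klein bottle.)

H_1 ≅ Z ⊕ Z/2.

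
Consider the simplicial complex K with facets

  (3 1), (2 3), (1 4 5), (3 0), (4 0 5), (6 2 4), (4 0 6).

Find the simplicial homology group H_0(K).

We work with the vertex ordering 0 < 1 < 2 < 3 < 4 < 5 < 6. The simplices of K, each written with vertices in increasing order, are:

  0-simplices (7): [0], [1], [2], [3], [4], [5], [6]
  1-simplices (12): [0,3], [0,4], [0,5], [0,6], [1,3], [1,4], [1,5], [2,3], [2,4], [2,6], [4,5], [4,6]
  2-simplices (4): [0,4,5], [0,4,6], [1,4,5], [2,4,6]

so the chain groups are C_0 ≅ Z^7, C_1 ≅ Z^12, C_2 ≅ Z^4.

Boundary ∂_1: C_1 → C_0 maps an edge to its endpoints' difference, ∂[p,q] = q − p. For instance
  ∂[0,4] = [4] − [0].
This gives a 7×12 integer matrix of rank 6; reducing to Smith normal form yields diagonal entries (1,1,1,1,1,1).

Boundary ∂_2: C_2 → C_1 acts by ∂[p,q,r] = [q,r] − [p,r] + [p,q]. For instance
  ∂[0,4,5] = [4,5] − [0,5] + [0,4],
  ∂[1,4,5] = [4,5] − [1,5] + [1,4].
The resulting 12×4 matrix has rank 4, and its Smith normal form has invariant factors (1,1,1,1).

Now H_k = ker ∂_k / im ∂_{k+1}, so:

  H_0: rank C_0 − rank ∂_1 = 7 − 6 = 1, and the invariant factors of ∂_1 are all 1, so H_0 = Z.

H_0 = Z.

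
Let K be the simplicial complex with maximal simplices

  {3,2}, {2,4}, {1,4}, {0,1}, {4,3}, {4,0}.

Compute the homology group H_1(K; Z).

K has 5 vertices, 6 edges.
rank ∂_1 = 4, rank ∂_2 = 0 ⇒ b_1 = 6 − 4 − 0 = 2. So H_1 ≅ Z^2.

H_1 ≅ Z^2.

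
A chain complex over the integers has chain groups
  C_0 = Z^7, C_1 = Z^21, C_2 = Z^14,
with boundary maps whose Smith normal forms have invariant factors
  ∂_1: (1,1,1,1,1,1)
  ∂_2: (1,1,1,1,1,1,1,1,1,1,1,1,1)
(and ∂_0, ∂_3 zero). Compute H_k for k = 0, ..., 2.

H_0: b_0 = 7 − 0 − 6 = 1; torsion from ∂_1 factors > 1: none. So H_0 = Z.
H_1: b_1 = 21 − 6 − 13 = 2; torsion from ∂_2 factors > 1: none. So H_1 = Z^2.
H_2: b_2 = 14 − 13 − 0 = 1; torsion from ∂_3 factors > 1: none. So H_2 = Z.

H_0 = Z,  H_1 = Z^2,  H_2 = Z.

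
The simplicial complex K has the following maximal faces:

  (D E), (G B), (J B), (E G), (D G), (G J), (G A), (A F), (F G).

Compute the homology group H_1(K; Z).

Fix the vertex order A < B < D < E < F < G < J and write every simplex with vertices in increasing order. Then dim K = 1 and the simplices of K are:

  0-simplices (7): A, B, D, E, F, G, J
  1-simplices (9): AF, AG, BG, BJ, DE, DG, EG, FG, GJ

Hence C_0 ≅ Z^7, C_1 ≅ Z^9.

Boundary ∂_1: C_1 → C_0 is given by ∂[p,q] = [q] − [p]. For instance
  ∂DG = G − D.
The 7×9 boundary matrix has rank 6 and Smith normal form diag(1,1,1,1,1,1).

Reading off H_k = ker ∂_k / im ∂_{k+1}:

  H_1: rank ker ∂_1 − rank ∂_2 = (9 − 6) − 0 = 3, and there is no ∂_2, so H_1 ≅ Z^3.

H_1 = Z^3.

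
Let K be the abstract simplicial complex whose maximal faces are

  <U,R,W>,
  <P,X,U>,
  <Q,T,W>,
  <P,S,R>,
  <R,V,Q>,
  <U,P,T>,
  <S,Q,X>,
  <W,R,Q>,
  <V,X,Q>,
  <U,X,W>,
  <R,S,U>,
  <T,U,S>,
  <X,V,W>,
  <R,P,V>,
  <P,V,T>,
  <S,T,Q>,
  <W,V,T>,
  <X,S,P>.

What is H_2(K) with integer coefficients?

We work with the vertex ordering P < Q < R < S < T < U < V < W < X. The simplices of K, each written with vertices in increasing order, are:

  0-simplices (9): P, Q, R, S, T, U, V, W, X
  1-simplices (27): PR, PS, PT, PU, PV, PX, QR, QS, QT, QV, QW, QX, RS, RU, RV, RW, ST, SU, SX, TU, TV, TW, UW, UX, VW, VX, WX
  2-simplices (18): PRS, PRV, PSX, PTU, PTV, PUX, QRV, QRW, QST, QSX, QTW, QVX, RSU, RUW, STU, TVW, UWX, VWX

Hence C_0 ≅ Z^9, C_1 ≅ Z^27, C_2 ≅ Z^18.

The boundary map ∂_1: C_1 → C_0 is given by ∂[p,q] = [q] − [p]. For instance
  ∂PX = X − P.
As a 9×27 matrix over Z this has rank 8, with invariant factors (1,1,1,1,1,1,1,1).

Boundary ∂_2: C_2 → C_1 maps a triangle to the signed sum of its edges. For instance
  ∂RUW = UW − RW + RU,
  ∂STU = TU − SU + ST.
The resulting 27×18 matrix has rank 18, and its Smith normal form has invariant factors (1,1,1,1,1,1,1,1,1,1,1,1,1,1,1,1,1,2).

From H_k ≅ ker(∂_k) / im(∂_{k+1}) we obtain:

  H_2: rank ker ∂_2 − rank ∂_3 = (18 − 18) − 0 = 0, and there is no ∂_3, so H_2 ≅ 0.

(K is a triangulation of the Klein bottle.)

H_2 = 0.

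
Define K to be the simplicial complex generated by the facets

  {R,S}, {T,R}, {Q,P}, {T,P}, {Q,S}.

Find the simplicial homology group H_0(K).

H_0 = Z.

Fix the vertex order P < Q < R < S < T and write every simplex with vertices in increasing order. Then dim K = 1 and the simplices of K are:

  0-simplices (5): P, Q, R, S, T
  1-simplices (5): PQ, PT, QS, RS, RT

so the chain groups are C_0 ≅ Z^5, C_1 ≅ Z^5.

Boundary ∂_1: C_1 → C_0 maps an edge to its endpoints' difference, ∂[p,q] = q − p. For instance
  ∂PQ = Q − P.
This gives a 5×5 integer matrix of rank 4; reducing to Smith normal form yields diagonal entries (1,1,1,1).

Computing H_k = (kernel of ∂_k) / (image of ∂_{k+1}):

  H_0: rank C_0 − rank ∂_1 = 5 − 4 = 1, and the invariant factors of ∂_1 are all 1, so H_0 ≅ Z.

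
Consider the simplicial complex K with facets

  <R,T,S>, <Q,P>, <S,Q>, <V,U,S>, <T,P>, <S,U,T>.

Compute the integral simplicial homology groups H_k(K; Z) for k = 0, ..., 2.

Take the total order P < Q < R < S < T < U < V on the vertex set. Then K (dimension 2) consists of the simplices:

  0-simplices (7): P, Q, R, S, T, U, V
  1-simplices (10): PQ, PT, QS, RS, RT, ST, SU, SV, TU, UV
  2-simplices (3): RST, STU, SUV

giving chain groups C_0 ≅ Z^7, C_1 ≅ Z^10, C_2 ≅ Z^3.

Boundary ∂_1: C_1 → C_0 maps an edge to its endpoints' difference, ∂[p,q] = q − p.
The 7×10 boundary matrix has rank 6 and Smith normal form diag(1,1,1,1,1,1).

∂_2: C_2 → C_1 sends each 2-simplex [p,q,r] to [q,r] − [p,r] + [p,q]. For instance
  ∂RST = ST − RT + RS,
  ∂STU = TU − SU + ST.
As a 10×3 matrix over Z this has rank 3, with invariant factors (1,1,1).

Reading off H_k = ker ∂_k / im ∂_{k+1}:

  H_0: rank C_0 − rank ∂_1 = 7 − 6 = 1, and the invariant factors of ∂_1 are all 1, so H_0 ≅ Z.
  H_1: rank ker ∂_1 − rank ∂_2 = (10 − 6) − 3 = 1, and the invariant factors of ∂_2 are all 1, so H_1 ≅ Z.
  H_2: rank ker ∂_2 − rank ∂_3 = (3 − 3) − 0 = 0, and there is no ∂_3, so H_2 ≅ 0.

As a check, the Euler characteristic is 7 − 10 + 3 = 0, which agrees with 1 − 1 + 0 = 0.

H_0 = Z,  H_1 = Z,  H_2 = 0.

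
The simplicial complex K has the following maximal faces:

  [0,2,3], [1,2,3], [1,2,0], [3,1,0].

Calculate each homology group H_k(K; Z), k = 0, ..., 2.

H_0 ≅ Z,  H_1 = 0,  H_2 ≅ Z.

Fix the vertex order 0 < 1 < 2 < 3 and write every simplex with vertices in increasing order. Then dim K = 2 and the simplices of K are:

  0-simplices (4): [0], [1], [2], [3]
  1-simplices (6): [0,1], [0,2], [0,3], [1,2], [1,3], [2,3]
  2-simplices (4): [0,1,2], [0,1,3], [0,2,3], [1,2,3]

giving chain groups C_0 ≅ Z^4, C_1 ≅ Z^6, C_2 ≅ Z^4.

∂_1: C_1 → C_0 sends each edge [p,q] (with p < q) to q − p.
This gives a 4×6 integer matrix of rank 3; reducing to Smith normal form yields diagonal entries (1,1,1).

Boundary ∂_2: C_2 → C_1 acts by ∂[p,q,r] = [q,r] − [p,r] + [p,q]. For instance
  ∂[0,1,2] = [1,2] − [0,2] + [0,1],
  ∂[1,2,3] = [2,3] − [1,3] + [1,2].
As a 6×4 matrix over Z this has rank 3, with invariant factors (1,1,1).

Now H_k = ker ∂_k / im ∂_{k+1}, so:

  H_0: rank C_0 − rank ∂_1 = 4 − 3 = 1, and the invariant factors of ∂_1 are all 1, so H_0 ≅ Z.
  H_1: rank ker ∂_1 − rank ∂_2 = (6 − 3) − 3 = 0, and the invariant factors of ∂_2 are all 1, so H_1 ≅ 0.
  H_2: rank ker ∂_2 − rank ∂_3 = (4 − 3) − 0 = 1, and there is no ∂_3, so H_2 ≅ Z.

(K is a triangulation of the 2-sphere S^2.)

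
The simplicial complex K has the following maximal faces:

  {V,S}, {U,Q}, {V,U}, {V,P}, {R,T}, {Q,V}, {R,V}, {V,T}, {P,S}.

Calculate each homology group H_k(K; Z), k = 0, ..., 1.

K has 7 vertices, 9 edges.
rank ∂_0 = 0, rank ∂_1 = 6 ⇒ b_0 = 7 − 0 − 6 = 1; all invariant factors of ∂_1 are 1 so no torsion. So H_0 ≅ Z.
rank ∂_1 = 6, rank ∂_2 = 0 ⇒ b_1 = 9 − 6 − 0 = 3. So H_1 ≅ Z^3.

H_0 = Z,  H_1 = Z^3.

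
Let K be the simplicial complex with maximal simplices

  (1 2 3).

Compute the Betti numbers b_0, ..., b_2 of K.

Fix the vertex order 1 < 2 < 3 and write every simplex with vertices in increasing order. Then dim K = 2 and the simplices of K are:

  0-simplices (3): [1], [2], [3]
  1-simplices (3): [1,2], [1,3], [2,3]
  2-simplices (1): [1,2,3]

Hence C_0 ≅ Z^3, C_1 ≅ Z^3, C_2 ≅ Z^1.

The boundary map ∂_1: C_1 → C_0 maps an edge to its endpoints' difference, ∂[p,q] = q − p. For instance
  ∂[2,3] = [3] − [2].
This gives a 3×3 integer matrix of rank 2; reducing to Smith normal form yields diagonal entries (1,1).

∂_2: C_2 → C_1 acts by ∂[p,q,r] = [q,r] − [p,r] + [p,q]. For instance
  ∂[1,2,3] = [2,3] − [1,3] + [1,2].
As a 3×1 matrix over Z this has rank 1, with invariant factors (1).

Computing H_k = (kernel of ∂_k) / (image of ∂_{k+1}):

  H_0: rank C_0 − rank ∂_1 = 3 − 2 = 1, and the invariant factors of ∂_1 are all 1, so H_0 ≅ Z.
  H_1: rank ker ∂_1 − rank ∂_2 = (3 − 2) − 1 = 0, and the invariant factors of ∂_2 are all 1, so H_1 ≅ 0.
  H_2: rank ker ∂_2 − rank ∂_3 = (1 − 1) − 0 = 0, and there is no ∂_3, so H_2 ≅ 0.

(K is a triangulation of the 2-simplex.)

Hence the Betti numbers are b_0 = 1, b_1 = 0, b_2 = 0.

b_0 = 1, b_1 = 0, b_2 = 0.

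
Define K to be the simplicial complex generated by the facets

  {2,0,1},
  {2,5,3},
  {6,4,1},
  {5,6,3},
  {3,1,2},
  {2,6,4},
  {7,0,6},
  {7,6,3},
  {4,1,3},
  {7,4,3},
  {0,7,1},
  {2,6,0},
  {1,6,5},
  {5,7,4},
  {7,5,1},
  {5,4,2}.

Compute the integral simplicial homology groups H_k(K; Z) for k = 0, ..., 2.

We work with the vertex ordering 0 < 1 < 2 < 3 < 4 < 5 < 6 < 7. The simplices of K, each written with vertices in increasing order, are:

  0-simplices (8): [0], [1], [2], [3], [4], [5], [6], [7]
  1-simplices (24): (24 of them)
  2-simplices (16): [0,1,2], [0,1,7], [0,2,6], [0,6,7], [1,2,3], [1,3,4], [1,4,6], [1,5,6], [1,5,7], [2,3,5], [2,4,5], [2,4,6], [3,4,7], [3,5,6], [3,6,7], [4,5,7]

Hence C_0 ≅ Z^8, C_1 ≅ Z^24, C_2 ≅ Z^16.

Boundary ∂_1: C_1 → C_0 maps an edge to its endpoints' difference, ∂[p,q] = q − p. For instance
  ∂[4,6] = [6] − [4].
This gives a 8×24 integer matrix of rank 7; reducing to Smith normal form yields diagonal entries (1,1,1,1,1,1,1).

Boundary ∂_2: C_2 → C_1 acts by ∂[p,q,r] = [q,r] − [p,r] + [p,q]. For instance
  ∂[0,1,2] = [1,2] − [0,2] + [0,1],
  ∂[2,3,5] = [3,5] − [2,5] + [2,3].
As a 24×16 matrix over Z this has rank 15, with invariant factors (1,1,1,1,1,1,1,1,1,1,1,1,1,1,1).

Now H_k = ker ∂_k / im ∂_{k+1}, so:

  H_0: rank C_0 − rank ∂_1 = 8 − 7 = 1, and the invariant factors of ∂_1 are all 1, so H_0 = Z.
  H_1: rank ker ∂_1 − rank ∂_2 = (24 − 7) − 15 = 2, and the invariant factors of ∂_2 are all 1, so H_1 = Z^2.
  H_2: rank ker ∂_2 − rank ∂_3 = (16 − 15) − 0 = 1, and there is no ∂_3, so H_2 = Z.

As a check, the Euler characteristic is 8 − 24 + 16 = 0, which agrees with 1 − 2 + 1 = 0.

H_0 ≅ Z,  H_1 ≅ Z^2,  H_2 ≅ Z.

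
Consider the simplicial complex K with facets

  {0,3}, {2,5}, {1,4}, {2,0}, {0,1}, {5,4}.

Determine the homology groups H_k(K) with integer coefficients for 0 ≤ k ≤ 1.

We work with the vertex ordering 0 < 1 < 2 < 3 < 4 < 5. The simplices of K, each written with vertices in increasing order, are:

  0-simplices (6): [0], [1], [2], [3], [4], [5]
  1-simplices (6): [0,1], [0,2], [0,3], [1,4], [2,5], [4,5]

giving chain groups C_0 ≅ Z^6, C_1 ≅ Z^6.

The boundary map ∂_1: C_1 → C_0 is given by ∂[p,q] = [q] − [p].
The resulting 6×6 matrix has rank 5, and its Smith normal form has invariant factors (1,1,1,1,1).

Computing H_k = (kernel of ∂_k) / (image of ∂_{k+1}):

  H_0: rank C_0 − rank ∂_1 = 6 − 5 = 1, and the invariant factors of ∂_1 are all 1, so H_0 ≅ Z.
  H_1: rank ker ∂_1 − rank ∂_2 = (6 − 5) − 0 = 1, and there is no ∂_2, so H_1 ≅ Z.

As a check, the Euler characteristic is 6 − 6 = 0, which agrees with 1 − 1 = 0.

H_0 = Z,  H_1 = Z.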